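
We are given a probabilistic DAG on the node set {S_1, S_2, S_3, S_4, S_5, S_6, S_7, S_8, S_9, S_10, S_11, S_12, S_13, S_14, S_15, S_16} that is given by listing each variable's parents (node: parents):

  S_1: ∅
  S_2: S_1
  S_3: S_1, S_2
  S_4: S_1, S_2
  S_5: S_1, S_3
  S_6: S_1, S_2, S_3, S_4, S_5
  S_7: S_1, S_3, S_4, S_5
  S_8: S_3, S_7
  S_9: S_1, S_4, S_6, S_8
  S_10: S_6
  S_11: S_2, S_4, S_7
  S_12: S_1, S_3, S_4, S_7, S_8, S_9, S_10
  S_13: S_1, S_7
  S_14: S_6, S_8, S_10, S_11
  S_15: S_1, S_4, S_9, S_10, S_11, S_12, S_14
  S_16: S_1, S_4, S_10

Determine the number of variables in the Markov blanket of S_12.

10

The Markov blanket of a node is its parents, its children, and the other parents of its children.
S_12 has parents S_1, S_3, S_4, S_7, S_8, S_9, S_10.
S_12 has child S_15.
Parents of each child, excluding S_12:
  parents(S_15) \ {S_12} = {S_1, S_4, S_9, S_10, S_11, S_14}.
MB(S_12) = {S_1, S_3, S_4, S_7, S_8, S_9, S_10, S_11, S_14, S_15}, which has 10 nodes.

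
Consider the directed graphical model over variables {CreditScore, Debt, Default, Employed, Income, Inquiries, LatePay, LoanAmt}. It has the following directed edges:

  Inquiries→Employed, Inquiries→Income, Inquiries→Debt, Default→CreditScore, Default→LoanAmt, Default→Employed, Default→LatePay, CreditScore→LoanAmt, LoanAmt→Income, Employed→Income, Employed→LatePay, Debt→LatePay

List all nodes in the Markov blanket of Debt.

{Default, Employed, Inquiries, LatePay}

A node's Markov blanket = Pa ∪ Ch ∪ (parents of Ch other than the node itself).
Debt has parent Inquiries.
Debt's children: LatePay.
For each child, the remaining parents (spouses of Debt):
  LatePay: Default, Employed
Union: {Inquiries} ∪ {LatePay} ∪ {Default, Employed} = {Default, Employed, Inquiries, LatePay}.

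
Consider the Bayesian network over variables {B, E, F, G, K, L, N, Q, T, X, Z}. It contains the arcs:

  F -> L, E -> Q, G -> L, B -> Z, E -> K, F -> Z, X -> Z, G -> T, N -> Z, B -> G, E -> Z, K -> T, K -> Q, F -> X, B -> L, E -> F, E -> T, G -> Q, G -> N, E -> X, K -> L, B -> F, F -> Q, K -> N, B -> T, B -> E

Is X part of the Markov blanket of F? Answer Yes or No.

X is a child of F.
So X ∈ MB(F).

Yes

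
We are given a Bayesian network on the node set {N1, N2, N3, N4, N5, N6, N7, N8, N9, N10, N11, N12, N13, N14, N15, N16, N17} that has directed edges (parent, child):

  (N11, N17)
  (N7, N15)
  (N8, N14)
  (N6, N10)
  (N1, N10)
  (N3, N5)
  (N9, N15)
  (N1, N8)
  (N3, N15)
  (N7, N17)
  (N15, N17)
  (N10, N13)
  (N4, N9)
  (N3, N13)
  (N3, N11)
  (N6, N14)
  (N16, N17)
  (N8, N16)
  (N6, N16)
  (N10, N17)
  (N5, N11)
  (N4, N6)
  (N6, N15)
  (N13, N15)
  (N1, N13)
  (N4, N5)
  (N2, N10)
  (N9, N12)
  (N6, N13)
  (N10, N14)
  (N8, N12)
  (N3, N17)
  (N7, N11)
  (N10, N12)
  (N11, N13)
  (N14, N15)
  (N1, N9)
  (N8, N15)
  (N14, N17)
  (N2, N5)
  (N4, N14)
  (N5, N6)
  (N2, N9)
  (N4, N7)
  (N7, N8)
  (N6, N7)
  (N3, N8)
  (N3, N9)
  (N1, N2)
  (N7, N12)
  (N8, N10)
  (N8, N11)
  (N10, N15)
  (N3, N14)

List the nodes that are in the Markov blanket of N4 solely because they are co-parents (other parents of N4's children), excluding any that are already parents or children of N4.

{N1, N2, N3, N8, N10}

Children of N4: N5, N6, N7, N9, N14.
  N5: N2, N3
  N6: N5
  N7: N6
  N9: N1, N2, N3
  N14: N3, N6, N8, N10
Excluding nodes already adjacent to N4 (N5, N6, N7, N9, N14), the co-parent-only contribution is {N1, N2, N3, N8, N10}.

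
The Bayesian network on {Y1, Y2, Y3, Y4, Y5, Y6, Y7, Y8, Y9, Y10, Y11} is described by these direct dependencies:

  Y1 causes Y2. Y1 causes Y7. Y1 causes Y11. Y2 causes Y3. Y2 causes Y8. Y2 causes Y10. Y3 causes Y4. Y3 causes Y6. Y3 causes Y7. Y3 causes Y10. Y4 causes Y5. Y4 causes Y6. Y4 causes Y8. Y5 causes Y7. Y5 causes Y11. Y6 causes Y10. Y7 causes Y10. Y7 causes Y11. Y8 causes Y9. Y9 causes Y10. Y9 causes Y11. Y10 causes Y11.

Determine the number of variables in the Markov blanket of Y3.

By definition, MB(Y3) is built from Y3's parents, Y3's children, and the co-parents of Y3.
Ch(Y3) = {Y4, Y6, Y7, Y10}.
Y3's parents: Y2.
Other parents of Y3's children:
  Y4: —
  Y6: Y4
  Y7: Y1, Y5
  Y10: Y2, Y6, Y7, Y9
MB(Y3) = {Y1, Y2, Y4, Y5, Y6, Y7, Y9, Y10}, which has 8 nodes.

8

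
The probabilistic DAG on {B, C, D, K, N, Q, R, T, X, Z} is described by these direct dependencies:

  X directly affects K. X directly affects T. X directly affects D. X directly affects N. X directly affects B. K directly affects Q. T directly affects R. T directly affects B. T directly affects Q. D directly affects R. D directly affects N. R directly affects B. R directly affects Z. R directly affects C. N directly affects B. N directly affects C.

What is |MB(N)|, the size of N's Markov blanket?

6

A node's Markov blanket = Pa ∪ Ch ∪ (parents of Ch other than the node itself).
N has parents D, X.
Ch(N) = {B, C}.
Parents of each child, excluding N:
  parents(B) \ {N} = {R, T, X}.
  parents(C) \ {N} = {R}.
MB(N) = {B, C, D, R, T, X}, which has 6 nodes.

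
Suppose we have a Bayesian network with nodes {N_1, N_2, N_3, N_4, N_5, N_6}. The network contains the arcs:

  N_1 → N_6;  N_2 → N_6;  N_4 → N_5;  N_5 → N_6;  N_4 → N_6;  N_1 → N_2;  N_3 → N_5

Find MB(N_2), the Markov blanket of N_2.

Recall MB(v) = parents ∪ children ∪ spouses, where spouses are the other parents of v's children.
Pa(N_2) = {N_1}.
Ch(N_2) = {N_6}.
Other parents of N_2's children:
  N_6 also has parents N_1, N_4, N_5.
MB(N_2) = {N_1, N_4, N_5, N_6}.

{N_1, N_4, N_5, N_6}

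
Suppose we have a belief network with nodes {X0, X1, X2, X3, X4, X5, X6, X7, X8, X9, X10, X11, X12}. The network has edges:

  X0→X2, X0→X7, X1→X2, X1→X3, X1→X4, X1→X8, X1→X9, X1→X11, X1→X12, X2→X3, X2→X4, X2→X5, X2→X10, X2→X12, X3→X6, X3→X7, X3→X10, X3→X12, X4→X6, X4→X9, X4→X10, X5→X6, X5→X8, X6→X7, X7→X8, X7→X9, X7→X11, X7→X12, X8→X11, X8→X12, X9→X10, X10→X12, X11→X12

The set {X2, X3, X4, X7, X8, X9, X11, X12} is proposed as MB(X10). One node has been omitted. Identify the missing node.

X1

Ch(X10) = {X12}.
Parents of X10: X2, X3, X4, X9.
Parents of each child, excluding X10:
  X12 also has parents X1, X2, X3, X7, X8, X11.
MB(X10) = {X1, X2, X3, X4, X7, X8, X9, X11, X12}.
Comparing with the claimed set, X1 is missing.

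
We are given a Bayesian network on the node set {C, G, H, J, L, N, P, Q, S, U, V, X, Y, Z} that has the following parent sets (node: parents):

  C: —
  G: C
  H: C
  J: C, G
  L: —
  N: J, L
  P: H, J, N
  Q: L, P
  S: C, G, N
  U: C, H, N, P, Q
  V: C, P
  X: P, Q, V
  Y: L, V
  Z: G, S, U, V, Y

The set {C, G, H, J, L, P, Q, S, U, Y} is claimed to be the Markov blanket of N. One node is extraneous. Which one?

Y

Parents of N: J, L.
Ch(N) = {P, S, U}.
Co-parents of N (other parents of its children):
  P also has parents H, J.
  S's other parents are C, G.
  parents(U) \ {N} = {C, H, P, Q}.
MB(N) = {C, G, H, J, L, P, Q, S, U}.
Y is neither a parent, child, nor co-parent of N, so it does not belong.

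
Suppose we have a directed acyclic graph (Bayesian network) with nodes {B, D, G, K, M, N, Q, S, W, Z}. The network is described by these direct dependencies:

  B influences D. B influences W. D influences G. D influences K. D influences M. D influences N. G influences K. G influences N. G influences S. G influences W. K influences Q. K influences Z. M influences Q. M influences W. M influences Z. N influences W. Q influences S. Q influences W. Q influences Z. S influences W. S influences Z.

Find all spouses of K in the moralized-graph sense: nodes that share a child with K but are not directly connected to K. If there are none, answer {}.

{M, S}

Children of K: Q, Z.
  Q also has parent M.
  Z's other parents are M, Q, S.
Excluding nodes already adjacent to K (D, G, Q, Z), the co-parent-only contribution is {M, S}.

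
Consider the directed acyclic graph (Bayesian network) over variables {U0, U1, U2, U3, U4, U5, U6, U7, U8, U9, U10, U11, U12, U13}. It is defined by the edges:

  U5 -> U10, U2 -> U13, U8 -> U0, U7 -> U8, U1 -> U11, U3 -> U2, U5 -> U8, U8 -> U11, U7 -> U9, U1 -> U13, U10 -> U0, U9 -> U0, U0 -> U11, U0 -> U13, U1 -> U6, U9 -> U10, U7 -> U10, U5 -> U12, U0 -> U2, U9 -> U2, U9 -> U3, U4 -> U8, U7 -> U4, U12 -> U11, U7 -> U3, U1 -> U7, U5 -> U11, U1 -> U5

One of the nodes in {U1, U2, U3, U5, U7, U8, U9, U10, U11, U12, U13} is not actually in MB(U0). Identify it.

U7

Ch(U0) = {U2, U11, U13}.
U0 has parents U8, U9, U10.
Parents of each child, excluding U0:
  U11 also has parents U1, U5, U8, U12.
  U2's other parents are U3, U9.
  U13 also has parents U1, U2.
MB(U0) = {U1, U2, U3, U5, U8, U9, U10, U11, U12, U13}.
U7 is neither a parent, child, nor co-parent of U0, so it does not belong.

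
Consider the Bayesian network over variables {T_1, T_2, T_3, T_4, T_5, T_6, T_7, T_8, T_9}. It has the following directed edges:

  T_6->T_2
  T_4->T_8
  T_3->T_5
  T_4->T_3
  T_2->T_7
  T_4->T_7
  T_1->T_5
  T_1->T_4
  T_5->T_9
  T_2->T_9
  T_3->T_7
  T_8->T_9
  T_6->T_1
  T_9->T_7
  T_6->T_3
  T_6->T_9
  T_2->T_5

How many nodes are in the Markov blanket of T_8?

5

Pa(T_8) = {T_4}.
T_8's children: T_9.
For each child, the remaining parents (spouses of T_8):
  T_9 also has parents T_2, T_5, T_6.
MB(T_8) = {T_2, T_4, T_5, T_6, T_9}, which has 5 nodes.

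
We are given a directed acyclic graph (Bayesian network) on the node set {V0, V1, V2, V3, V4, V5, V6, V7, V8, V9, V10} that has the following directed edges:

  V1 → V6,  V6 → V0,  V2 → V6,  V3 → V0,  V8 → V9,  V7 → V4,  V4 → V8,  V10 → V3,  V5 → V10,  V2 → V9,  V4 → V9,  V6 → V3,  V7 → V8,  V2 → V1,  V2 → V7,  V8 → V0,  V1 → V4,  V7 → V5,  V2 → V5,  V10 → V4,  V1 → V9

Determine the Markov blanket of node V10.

By definition, MB(V10) is built from V10's parents, V10's children, and the co-parents of V10.
V10's parents: V5.
V10 has children V3, V4.
Parents of each child, excluding V10:
  V4 also has parents V1, V7.
  parents(V3) \ {V10} = {V6}.
Taking the union gives {V1, V3, V4, V5, V6, V7}.

{V1, V3, V4, V5, V6, V7}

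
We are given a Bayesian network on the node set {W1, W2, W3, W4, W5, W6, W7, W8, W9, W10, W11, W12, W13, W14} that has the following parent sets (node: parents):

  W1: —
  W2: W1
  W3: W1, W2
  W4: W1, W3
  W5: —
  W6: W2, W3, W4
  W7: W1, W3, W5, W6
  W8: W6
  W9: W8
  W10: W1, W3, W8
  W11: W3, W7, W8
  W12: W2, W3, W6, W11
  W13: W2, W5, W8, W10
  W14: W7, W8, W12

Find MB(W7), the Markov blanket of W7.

Recall MB(v) = parents ∪ children ∪ spouses, where spouses are the other parents of v's children.
W7 has parents W1, W3, W5, W6.
W7 has children W11, W14.
Other parents of W7's children:
  parents(W11) \ {W7} = {W3, W8}.
  parents(W14) \ {W7} = {W8, W12}.
So the Markov blanket of W7 is {W1, W3, W5, W6, W8, W11, W12, W14}.

{W1, W3, W5, W6, W8, W11, W12, W14}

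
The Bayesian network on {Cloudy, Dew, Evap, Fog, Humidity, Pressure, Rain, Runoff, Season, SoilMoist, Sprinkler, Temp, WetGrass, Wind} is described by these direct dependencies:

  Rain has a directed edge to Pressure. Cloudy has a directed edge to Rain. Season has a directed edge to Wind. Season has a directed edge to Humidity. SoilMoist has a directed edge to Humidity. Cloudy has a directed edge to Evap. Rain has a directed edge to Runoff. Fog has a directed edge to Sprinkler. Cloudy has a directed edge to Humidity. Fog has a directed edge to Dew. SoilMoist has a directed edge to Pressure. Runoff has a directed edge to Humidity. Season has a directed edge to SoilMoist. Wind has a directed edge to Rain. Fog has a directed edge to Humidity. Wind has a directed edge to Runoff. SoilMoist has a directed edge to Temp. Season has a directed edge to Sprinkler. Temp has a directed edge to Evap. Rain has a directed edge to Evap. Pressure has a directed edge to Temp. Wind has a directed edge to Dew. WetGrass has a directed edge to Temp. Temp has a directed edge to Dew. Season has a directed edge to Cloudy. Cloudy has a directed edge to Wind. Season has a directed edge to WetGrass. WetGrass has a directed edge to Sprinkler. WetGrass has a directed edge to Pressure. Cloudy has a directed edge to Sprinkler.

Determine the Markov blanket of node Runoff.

{Cloudy, Fog, Humidity, Rain, Season, SoilMoist, Wind}

By definition, MB(Runoff) is built from Runoff's parents, Runoff's children, and the co-parents of Runoff.
Runoff's parents: Rain, Wind.
Children of Runoff: Humidity.
Co-parents of Runoff (other parents of its children):
  Humidity's other parents are Cloudy, Fog, Season, SoilMoist.
So the Markov blanket of Runoff is {Cloudy, Fog, Humidity, Rain, Season, SoilMoist, Wind}.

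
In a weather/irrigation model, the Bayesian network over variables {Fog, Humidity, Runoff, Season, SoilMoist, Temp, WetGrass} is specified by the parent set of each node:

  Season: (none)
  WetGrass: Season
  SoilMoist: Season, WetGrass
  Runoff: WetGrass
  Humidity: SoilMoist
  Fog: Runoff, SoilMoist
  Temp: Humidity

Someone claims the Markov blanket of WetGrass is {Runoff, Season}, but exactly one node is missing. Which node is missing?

Pa(WetGrass) = {Season}.
WetGrass's children: Runoff, SoilMoist.
For each child, the remaining parents (spouses of WetGrass):
  SoilMoist's other parent is Season.
  Runoff has no other parent.
MB(WetGrass) = {Runoff, Season, SoilMoist}.
Comparing with the claimed set, SoilMoist is missing.

SoilMoist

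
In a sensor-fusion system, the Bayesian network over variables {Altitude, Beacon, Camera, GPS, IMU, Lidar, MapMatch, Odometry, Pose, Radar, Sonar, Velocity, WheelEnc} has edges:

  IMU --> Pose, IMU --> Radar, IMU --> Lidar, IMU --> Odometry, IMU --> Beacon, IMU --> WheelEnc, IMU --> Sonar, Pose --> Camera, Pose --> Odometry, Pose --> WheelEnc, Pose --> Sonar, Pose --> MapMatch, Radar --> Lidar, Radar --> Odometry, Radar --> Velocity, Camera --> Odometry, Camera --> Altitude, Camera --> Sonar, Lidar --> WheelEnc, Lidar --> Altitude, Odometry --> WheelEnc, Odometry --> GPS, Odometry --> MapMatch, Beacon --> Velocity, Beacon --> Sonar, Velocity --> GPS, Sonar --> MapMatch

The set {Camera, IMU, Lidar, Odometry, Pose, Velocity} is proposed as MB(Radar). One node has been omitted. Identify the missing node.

Beacon

By definition, MB(Radar) is built from Radar's parents, Radar's children, and the co-parents of Radar.
Parents of Radar: IMU.
Radar's children: Lidar, Odometry, Velocity.
For each child, the remaining parents (spouses of Radar):
  Lidar: IMU
  Odometry: Camera, IMU, Pose
  Velocity: Beacon
MB(Radar) = {Beacon, Camera, IMU, Lidar, Odometry, Pose, Velocity}.
Comparing with the claimed set, Beacon is missing.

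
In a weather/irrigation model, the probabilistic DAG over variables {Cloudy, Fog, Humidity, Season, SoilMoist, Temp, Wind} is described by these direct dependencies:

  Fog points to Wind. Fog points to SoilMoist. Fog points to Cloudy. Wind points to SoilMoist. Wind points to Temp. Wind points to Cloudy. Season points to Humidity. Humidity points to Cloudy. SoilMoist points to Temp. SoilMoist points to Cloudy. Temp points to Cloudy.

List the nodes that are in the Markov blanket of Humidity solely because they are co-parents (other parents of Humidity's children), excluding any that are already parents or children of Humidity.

Children of Humidity: Cloudy.
  Cloudy: Fog, SoilMoist, Temp, Wind
Excluding nodes already adjacent to Humidity (Cloudy, Season), the co-parent-only contribution is {Fog, SoilMoist, Temp, Wind}.

{Fog, SoilMoist, Temp, Wind}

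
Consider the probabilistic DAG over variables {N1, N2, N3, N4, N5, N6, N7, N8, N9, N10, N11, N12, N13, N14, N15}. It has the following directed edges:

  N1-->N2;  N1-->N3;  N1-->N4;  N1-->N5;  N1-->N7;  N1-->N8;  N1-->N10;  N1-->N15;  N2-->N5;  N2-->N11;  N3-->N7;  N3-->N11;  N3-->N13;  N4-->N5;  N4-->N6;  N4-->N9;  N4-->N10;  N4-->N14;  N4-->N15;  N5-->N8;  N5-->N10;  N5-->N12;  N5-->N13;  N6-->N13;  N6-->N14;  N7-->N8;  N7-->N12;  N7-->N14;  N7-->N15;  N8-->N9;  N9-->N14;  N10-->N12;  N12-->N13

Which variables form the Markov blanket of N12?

Ch(N12) = {N13}.
N12's parents: N5, N7, N10.
Parents of each child, excluding N12:
  N13: N3, N5, N6
MB(N12) = {N3, N5, N6, N7, N10, N13}.

{N3, N5, N6, N7, N10, N13}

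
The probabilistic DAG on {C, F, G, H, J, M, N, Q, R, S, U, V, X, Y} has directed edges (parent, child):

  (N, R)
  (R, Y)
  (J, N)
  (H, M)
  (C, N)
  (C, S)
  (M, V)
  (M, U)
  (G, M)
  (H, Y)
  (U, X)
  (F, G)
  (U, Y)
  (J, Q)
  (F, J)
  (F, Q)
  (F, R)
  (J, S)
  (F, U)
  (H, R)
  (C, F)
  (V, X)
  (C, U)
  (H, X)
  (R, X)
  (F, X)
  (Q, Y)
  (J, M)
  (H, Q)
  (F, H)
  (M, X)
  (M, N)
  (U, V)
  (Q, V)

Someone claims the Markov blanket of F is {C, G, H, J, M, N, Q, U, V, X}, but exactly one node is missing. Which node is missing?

R

Parents of F: C.
Children of F: G, H, J, Q, R, U, X.
Co-parents of F (other parents of its children):
  G: —
  H: —
  J: —
  Q: H, J
  R: H, N
  U: C, M
  X: H, M, R, U, V
MB(F) = {C, G, H, J, M, N, Q, R, U, V, X}.
Comparing with the claimed set, R is missing.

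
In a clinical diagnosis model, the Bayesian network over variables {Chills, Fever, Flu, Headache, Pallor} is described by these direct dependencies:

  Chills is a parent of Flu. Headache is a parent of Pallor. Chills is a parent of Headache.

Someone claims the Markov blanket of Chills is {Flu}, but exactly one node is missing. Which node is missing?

Headache

Pa(Chills) = {}.
Chills's children: Flu, Headache.
Parents of each child, excluding Chills:
  Flu: —
  Headache: —
MB(Chills) = {Flu, Headache}.
Comparing with the claimed set, Headache is missing.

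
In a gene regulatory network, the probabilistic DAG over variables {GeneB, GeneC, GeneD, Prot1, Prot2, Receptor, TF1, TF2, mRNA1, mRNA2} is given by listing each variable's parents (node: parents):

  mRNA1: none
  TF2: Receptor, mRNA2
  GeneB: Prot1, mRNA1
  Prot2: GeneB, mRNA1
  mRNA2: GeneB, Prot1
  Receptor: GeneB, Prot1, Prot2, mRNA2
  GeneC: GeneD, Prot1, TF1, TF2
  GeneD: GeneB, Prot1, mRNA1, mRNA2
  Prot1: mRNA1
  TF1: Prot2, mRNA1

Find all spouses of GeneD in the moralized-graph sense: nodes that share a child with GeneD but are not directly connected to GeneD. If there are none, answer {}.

Children of GeneD: GeneC.
  GeneC also has parents Prot1, TF1, TF2.
Excluding nodes already adjacent to GeneD (GeneB, GeneC, Prot1, mRNA1, mRNA2), the co-parent-only contribution is {TF1, TF2}.

{TF1, TF2}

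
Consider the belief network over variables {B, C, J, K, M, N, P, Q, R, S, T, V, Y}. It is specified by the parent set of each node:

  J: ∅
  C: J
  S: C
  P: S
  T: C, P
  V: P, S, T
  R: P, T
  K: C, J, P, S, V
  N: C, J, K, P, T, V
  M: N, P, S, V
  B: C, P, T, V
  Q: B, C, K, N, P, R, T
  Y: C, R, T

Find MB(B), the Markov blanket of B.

B has parents C, P, T, V.
Children of B: Q.
For each child, the remaining parents (spouses of B):
  Q also has parents C, K, N, P, R, T.
MB(B) = {C, K, N, P, Q, R, T, V}.

{C, K, N, P, Q, R, T, V}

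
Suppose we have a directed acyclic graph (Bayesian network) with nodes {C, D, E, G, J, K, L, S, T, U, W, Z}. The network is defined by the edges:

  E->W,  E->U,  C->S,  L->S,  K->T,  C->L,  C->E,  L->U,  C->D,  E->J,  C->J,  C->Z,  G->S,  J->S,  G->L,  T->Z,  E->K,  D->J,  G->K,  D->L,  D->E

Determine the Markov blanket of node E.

{C, D, G, J, K, L, U, W}

E has parents C, D.
E's children: J, K, U, W.
Other parents of E's children:
  J also has parents C, D.
  parents(K) \ {E} = {G}.
  parents(U) \ {E} = {L}.
  W: no additional parents.
Union: {C, D} ∪ {J, K, U, W} ∪ {C, D, G, L} = {C, D, G, J, K, L, U, W}.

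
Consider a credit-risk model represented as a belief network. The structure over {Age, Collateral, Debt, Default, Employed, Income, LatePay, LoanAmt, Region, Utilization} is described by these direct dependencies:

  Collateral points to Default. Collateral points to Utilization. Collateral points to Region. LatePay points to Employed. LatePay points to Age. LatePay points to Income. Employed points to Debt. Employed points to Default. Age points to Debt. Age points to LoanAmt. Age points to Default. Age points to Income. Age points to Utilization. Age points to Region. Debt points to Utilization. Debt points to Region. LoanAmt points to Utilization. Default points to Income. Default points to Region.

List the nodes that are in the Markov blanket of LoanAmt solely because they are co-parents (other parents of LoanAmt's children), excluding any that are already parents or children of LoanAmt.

{Collateral, Debt}

Children of LoanAmt: Utilization.
  Utilization: Age, Collateral, Debt
Excluding nodes already adjacent to LoanAmt (Age, Utilization), the co-parent-only contribution is {Collateral, Debt}.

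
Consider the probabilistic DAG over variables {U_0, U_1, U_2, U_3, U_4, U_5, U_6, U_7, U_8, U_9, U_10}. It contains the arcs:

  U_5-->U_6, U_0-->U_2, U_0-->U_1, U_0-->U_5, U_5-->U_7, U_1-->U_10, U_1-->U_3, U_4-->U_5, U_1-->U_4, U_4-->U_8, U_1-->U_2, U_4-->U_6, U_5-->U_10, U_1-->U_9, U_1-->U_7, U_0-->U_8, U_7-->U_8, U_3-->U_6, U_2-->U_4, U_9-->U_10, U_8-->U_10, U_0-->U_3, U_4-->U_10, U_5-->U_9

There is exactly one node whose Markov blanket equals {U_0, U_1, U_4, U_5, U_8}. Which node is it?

U_7

The target node must have every member of {U_0, U_1, U_4, U_5, U_8} as a parent, child, or co-parent, and no others.
Parents of U_7: U_1, U_5; children: U_8; co-parents: U_0, U_4.
These exactly cover the given set, so the node is U_7.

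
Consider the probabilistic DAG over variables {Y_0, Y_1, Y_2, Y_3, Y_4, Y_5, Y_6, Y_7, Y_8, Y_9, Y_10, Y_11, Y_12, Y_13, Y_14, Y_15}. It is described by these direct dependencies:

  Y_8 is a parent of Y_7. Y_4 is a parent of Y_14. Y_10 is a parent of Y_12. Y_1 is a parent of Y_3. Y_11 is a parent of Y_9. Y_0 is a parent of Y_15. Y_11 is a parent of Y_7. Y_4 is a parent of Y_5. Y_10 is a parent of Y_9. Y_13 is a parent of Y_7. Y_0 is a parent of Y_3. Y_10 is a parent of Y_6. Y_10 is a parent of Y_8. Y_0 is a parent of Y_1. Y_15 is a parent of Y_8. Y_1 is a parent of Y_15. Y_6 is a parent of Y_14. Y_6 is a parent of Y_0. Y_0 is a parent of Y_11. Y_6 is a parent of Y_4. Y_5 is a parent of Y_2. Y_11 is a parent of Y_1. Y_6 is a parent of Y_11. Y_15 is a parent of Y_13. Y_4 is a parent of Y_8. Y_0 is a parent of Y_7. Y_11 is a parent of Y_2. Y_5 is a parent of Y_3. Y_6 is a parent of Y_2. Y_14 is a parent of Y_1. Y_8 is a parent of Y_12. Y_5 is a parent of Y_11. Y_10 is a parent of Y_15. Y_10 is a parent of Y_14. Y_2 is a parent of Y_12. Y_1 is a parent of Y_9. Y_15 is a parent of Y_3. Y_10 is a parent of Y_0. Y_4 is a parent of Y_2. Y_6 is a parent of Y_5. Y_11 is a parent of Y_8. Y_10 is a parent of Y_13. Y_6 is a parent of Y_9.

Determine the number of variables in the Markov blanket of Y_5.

Recall MB(v) = parents ∪ children ∪ spouses, where spouses are the other parents of v's children.
Y_5's parents: Y_4, Y_6.
Children of Y_5: Y_2, Y_3, Y_11.
For each child, the remaining parents (spouses of Y_5):
  Y_11's other parents are Y_0, Y_6.
  Y_2 also has parents Y_4, Y_6, Y_11.
  parents(Y_3) \ {Y_5} = {Y_0, Y_1, Y_15}.
MB(Y_5) = {Y_0, Y_1, Y_2, Y_3, Y_4, Y_6, Y_11, Y_15}, which has 8 nodes.

8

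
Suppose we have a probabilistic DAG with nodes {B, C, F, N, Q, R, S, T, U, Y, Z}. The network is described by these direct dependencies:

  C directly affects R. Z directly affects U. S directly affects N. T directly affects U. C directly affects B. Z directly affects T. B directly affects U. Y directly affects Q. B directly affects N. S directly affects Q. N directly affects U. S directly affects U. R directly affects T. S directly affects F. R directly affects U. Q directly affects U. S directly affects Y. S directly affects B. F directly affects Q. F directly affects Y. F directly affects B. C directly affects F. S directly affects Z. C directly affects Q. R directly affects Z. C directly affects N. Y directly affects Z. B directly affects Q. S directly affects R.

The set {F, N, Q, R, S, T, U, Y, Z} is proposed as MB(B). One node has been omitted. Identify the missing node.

Ch(B) = {N, Q, U}.
Pa(B) = {C, F, S}.
Parents of each child, excluding B:
  parents(N) \ {B} = {C, S}.
  Q's other parents are C, F, S, Y.
  parents(U) \ {B} = {N, Q, R, S, T, Z}.
MB(B) = {C, F, N, Q, R, S, T, U, Y, Z}.
Comparing with the claimed set, C is missing.

C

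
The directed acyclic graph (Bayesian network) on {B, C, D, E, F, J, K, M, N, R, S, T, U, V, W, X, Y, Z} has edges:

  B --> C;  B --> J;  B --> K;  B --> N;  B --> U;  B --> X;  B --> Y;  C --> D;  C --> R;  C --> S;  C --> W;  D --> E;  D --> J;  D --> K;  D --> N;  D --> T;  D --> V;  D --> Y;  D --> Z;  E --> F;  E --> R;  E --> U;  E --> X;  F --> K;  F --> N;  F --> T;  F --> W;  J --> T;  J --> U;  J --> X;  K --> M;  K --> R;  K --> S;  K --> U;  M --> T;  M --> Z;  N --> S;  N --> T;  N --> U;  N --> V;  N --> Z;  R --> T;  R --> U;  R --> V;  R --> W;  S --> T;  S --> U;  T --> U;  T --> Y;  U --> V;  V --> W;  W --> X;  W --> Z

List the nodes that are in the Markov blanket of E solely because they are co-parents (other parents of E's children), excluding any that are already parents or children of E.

{B, C, J, K, N, S, T, W}

Children of E: F, R, U, X.
  F has no other parent.
  R's other parents are C, K.
  U's other parents are B, J, K, N, R, S, T.
  X's other parents are B, J, W.
Excluding nodes already adjacent to E (D, F, R, U, X), the co-parent-only contribution is {B, C, J, K, N, S, T, W}.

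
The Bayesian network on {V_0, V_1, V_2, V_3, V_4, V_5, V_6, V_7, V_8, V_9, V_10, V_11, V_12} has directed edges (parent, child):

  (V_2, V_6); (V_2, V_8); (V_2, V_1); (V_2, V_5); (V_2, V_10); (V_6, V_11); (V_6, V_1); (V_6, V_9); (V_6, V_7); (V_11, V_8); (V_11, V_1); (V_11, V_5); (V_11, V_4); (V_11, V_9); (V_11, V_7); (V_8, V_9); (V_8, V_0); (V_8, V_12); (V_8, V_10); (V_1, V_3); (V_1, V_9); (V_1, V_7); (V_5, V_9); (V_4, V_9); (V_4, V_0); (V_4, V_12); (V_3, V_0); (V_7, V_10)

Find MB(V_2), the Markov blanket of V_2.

{V_1, V_5, V_6, V_7, V_8, V_10, V_11}

Recall MB(v) = parents ∪ children ∪ spouses, where spouses are the other parents of v's children.
V_2 has no parents.
Children of V_2: V_1, V_5, V_6, V_8, V_10.
Other parents of V_2's children:
  V_6 has no other parent.
  parents(V_8) \ {V_2} = {V_11}.
  parents(V_1) \ {V_2} = {V_6, V_11}.
  V_5 also has parent V_11.
  V_10's other parents are V_7, V_8.
Union: {} ∪ {V_1, V_5, V_6, V_8, V_10} ∪ {V_6, V_7, V_8, V_11} = {V_1, V_5, V_6, V_7, V_8, V_10, V_11}.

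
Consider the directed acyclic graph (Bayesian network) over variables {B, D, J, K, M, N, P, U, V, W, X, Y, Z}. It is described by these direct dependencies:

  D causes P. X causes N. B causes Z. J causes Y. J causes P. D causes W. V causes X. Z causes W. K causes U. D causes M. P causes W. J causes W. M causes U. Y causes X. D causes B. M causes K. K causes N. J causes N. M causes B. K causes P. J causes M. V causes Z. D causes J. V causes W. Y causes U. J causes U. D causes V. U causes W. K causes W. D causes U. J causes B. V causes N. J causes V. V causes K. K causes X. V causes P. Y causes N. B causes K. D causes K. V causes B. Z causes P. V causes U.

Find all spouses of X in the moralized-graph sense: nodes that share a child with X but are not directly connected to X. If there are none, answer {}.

{J}

Children of X: N.
  N: J, K, V, Y
Excluding nodes already adjacent to X (K, N, V, Y), the co-parent-only contribution is {J}.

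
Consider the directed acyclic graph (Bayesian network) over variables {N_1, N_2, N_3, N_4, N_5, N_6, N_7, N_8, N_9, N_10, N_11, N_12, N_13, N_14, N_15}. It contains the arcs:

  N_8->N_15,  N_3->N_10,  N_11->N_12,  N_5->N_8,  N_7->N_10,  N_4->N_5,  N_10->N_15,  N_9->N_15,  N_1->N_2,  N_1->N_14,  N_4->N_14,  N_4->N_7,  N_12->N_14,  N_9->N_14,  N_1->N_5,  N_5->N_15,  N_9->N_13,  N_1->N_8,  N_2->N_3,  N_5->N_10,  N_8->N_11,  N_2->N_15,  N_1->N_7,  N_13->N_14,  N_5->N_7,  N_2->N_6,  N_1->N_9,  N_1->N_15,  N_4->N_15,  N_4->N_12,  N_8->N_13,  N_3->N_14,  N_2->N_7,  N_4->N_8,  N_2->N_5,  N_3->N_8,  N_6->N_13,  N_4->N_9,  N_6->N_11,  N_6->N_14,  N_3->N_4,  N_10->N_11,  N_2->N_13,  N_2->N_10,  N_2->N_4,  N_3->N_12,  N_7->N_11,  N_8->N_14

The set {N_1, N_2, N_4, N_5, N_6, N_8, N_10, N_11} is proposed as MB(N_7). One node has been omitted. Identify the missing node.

A node's Markov blanket = Pa ∪ Ch ∪ (parents of Ch other than the node itself).
Parents of N_7: N_1, N_2, N_4, N_5.
N_7's children: N_10, N_11.
Co-parents of N_7 (other parents of its children):
  parents(N_10) \ {N_7} = {N_2, N_3, N_5}.
  N_11 also has parents N_6, N_8, N_10.
MB(N_7) = {N_1, N_2, N_3, N_4, N_5, N_6, N_8, N_10, N_11}.
Comparing with the claimed set, N_3 is missing.

N_3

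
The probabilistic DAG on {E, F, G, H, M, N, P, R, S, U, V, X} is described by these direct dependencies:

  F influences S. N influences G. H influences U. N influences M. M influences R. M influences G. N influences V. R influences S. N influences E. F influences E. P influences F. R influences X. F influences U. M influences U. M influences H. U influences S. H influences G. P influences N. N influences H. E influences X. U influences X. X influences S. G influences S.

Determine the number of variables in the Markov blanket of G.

Recall MB(v) = parents ∪ children ∪ spouses, where spouses are the other parents of v's children.
Pa(G) = {H, M, N}.
G's children: S.
Other parents of G's children:
  S's other parents are F, R, U, X.
MB(G) = {F, H, M, N, R, S, U, X}, which has 8 nodes.

8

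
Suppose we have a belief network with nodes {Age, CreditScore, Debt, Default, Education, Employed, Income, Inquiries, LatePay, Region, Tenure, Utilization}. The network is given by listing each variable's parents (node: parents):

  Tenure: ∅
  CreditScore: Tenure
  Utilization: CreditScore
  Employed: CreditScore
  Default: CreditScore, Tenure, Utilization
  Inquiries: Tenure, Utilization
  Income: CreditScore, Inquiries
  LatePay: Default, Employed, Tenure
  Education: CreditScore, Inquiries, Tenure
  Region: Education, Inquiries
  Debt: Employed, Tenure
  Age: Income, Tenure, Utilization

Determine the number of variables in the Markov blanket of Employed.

5

Parents of Employed: CreditScore.
Children of Employed: Debt, LatePay.
For each child, the remaining parents (spouses of Employed):
  parents(LatePay) \ {Employed} = {Default, Tenure}.
  Debt's other parent is Tenure.
MB(Employed) = {CreditScore, Debt, Default, LatePay, Tenure}, which has 5 nodes.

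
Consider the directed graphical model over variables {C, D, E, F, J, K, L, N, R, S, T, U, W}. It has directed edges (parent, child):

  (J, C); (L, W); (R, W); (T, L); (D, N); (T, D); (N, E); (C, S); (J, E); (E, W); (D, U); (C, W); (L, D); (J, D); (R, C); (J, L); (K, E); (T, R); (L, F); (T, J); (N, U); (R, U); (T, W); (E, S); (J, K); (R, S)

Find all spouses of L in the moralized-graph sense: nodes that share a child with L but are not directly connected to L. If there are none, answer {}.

Children of L: D, F, W.
  parents(D) \ {L} = {J, T}.
  F: no additional parents.
  parents(W) \ {L} = {C, E, R, T}.
Excluding nodes already adjacent to L (D, F, J, T, W), the co-parent-only contribution is {C, E, R}.

{C, E, R}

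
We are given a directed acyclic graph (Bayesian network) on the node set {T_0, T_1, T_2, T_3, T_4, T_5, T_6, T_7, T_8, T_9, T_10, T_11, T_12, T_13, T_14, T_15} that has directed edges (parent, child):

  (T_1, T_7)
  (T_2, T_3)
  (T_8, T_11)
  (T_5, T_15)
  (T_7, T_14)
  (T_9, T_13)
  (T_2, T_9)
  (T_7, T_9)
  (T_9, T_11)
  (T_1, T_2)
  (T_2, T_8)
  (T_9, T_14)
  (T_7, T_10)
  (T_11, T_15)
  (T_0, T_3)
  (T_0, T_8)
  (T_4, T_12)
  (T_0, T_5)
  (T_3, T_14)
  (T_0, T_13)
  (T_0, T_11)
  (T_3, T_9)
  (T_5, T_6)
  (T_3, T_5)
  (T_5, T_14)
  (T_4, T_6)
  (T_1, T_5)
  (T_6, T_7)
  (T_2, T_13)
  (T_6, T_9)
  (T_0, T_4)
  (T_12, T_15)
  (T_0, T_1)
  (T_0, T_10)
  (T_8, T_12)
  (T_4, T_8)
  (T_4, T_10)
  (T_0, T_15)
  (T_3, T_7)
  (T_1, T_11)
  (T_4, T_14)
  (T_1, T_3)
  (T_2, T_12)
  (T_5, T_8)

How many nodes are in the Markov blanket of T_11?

7

T_11's parents: T_0, T_1, T_8, T_9.
Children of T_11: T_15.
Co-parents of T_11 (other parents of its children):
  T_15's other parents are T_0, T_5, T_12.
MB(T_11) = {T_0, T_1, T_5, T_8, T_9, T_12, T_15}, which has 7 nodes.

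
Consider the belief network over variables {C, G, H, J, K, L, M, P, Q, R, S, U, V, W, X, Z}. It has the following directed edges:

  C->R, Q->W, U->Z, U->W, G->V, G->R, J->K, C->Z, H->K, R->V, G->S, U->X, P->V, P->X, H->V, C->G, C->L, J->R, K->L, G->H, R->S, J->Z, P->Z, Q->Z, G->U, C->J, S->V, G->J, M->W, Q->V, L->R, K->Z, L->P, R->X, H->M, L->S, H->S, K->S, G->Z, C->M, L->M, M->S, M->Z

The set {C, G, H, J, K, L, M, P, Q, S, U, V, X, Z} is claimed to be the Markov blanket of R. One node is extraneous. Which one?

Z

A node's Markov blanket = Pa ∪ Ch ∪ (parents of Ch other than the node itself).
Parents of R: C, G, J, L.
Children of R: S, V, X.
Other parents of R's children:
  parents(S) \ {R} = {G, H, K, L, M}.
  parents(V) \ {R} = {G, H, P, Q, S}.
  X's other parents are P, U.
MB(R) = {C, G, H, J, K, L, M, P, Q, S, U, V, X}.
Z is neither a parent, child, nor co-parent of R, so it does not belong.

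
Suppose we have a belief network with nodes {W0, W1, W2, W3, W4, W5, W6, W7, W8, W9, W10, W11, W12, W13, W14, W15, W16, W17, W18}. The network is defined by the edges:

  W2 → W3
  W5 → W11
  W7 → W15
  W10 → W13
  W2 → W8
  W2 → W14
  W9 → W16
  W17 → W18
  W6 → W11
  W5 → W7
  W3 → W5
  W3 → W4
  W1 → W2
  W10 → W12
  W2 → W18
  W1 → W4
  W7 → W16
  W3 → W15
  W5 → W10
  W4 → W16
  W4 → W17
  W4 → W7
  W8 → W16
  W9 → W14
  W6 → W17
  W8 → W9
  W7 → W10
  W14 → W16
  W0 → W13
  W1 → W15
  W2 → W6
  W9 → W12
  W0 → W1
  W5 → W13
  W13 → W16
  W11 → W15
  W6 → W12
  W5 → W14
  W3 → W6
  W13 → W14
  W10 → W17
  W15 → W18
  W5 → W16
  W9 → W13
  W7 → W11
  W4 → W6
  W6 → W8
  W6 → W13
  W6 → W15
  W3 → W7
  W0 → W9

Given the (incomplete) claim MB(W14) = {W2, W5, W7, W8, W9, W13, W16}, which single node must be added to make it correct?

W4

Pa(W14) = {W2, W5, W9, W13}.
W14's children: W16.
Other parents of W14's children:
  W16's other parents are W4, W5, W7, W8, W9, W13.
MB(W14) = {W2, W4, W5, W7, W8, W9, W13, W16}.
Comparing with the claimed set, W4 is missing.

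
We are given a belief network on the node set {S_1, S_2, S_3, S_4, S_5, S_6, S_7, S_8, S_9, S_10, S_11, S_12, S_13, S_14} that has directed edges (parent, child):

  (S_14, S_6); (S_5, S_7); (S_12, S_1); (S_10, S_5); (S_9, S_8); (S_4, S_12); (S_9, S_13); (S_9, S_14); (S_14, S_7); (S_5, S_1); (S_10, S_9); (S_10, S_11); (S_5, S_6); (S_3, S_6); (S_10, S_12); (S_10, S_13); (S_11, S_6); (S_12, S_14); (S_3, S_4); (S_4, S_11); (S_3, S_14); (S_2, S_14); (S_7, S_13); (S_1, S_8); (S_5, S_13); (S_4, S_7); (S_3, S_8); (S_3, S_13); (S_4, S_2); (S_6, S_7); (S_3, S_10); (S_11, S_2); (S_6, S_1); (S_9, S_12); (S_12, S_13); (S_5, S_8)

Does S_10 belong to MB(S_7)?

S_10 is a co-parent of S_7: both are parents of S_13.
So S_10 ∈ MB(S_7).

Yes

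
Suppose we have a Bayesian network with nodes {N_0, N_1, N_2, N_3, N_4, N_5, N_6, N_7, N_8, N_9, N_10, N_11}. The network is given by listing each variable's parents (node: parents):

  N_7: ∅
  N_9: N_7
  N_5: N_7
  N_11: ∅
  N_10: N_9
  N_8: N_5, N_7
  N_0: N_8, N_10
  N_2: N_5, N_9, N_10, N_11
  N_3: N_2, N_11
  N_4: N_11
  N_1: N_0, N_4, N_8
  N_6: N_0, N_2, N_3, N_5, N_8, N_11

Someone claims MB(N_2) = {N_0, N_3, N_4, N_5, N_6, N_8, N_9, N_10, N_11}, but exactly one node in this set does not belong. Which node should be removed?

N_2 has children N_3, N_6.
N_2 has parents N_5, N_9, N_10, N_11.
For each child, the remaining parents (spouses of N_2):
  parents(N_3) \ {N_2} = {N_11}.
  N_6 also has parents N_0, N_3, N_5, N_8, N_11.
MB(N_2) = {N_0, N_3, N_5, N_6, N_8, N_9, N_10, N_11}.
N_4 is neither a parent, child, nor co-parent of N_2, so it does not belong.

N_4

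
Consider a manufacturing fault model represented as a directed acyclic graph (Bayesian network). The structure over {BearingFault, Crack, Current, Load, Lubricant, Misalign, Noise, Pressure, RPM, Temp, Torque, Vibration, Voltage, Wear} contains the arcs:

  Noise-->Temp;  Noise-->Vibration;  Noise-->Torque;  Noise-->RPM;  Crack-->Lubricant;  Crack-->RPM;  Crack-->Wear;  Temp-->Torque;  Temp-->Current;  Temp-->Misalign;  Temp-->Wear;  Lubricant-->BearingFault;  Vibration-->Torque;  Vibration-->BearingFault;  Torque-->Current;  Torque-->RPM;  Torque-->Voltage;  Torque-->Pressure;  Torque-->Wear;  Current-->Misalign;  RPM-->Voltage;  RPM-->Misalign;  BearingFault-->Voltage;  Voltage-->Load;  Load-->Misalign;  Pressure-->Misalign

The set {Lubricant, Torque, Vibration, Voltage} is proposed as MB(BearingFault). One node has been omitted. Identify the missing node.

BearingFault has parents Lubricant, Vibration.
BearingFault has child Voltage.
Co-parents of BearingFault (other parents of its children):
  Voltage also has parents RPM, Torque.
MB(BearingFault) = {Lubricant, RPM, Torque, Vibration, Voltage}.
Comparing with the claimed set, RPM is missing.

RPM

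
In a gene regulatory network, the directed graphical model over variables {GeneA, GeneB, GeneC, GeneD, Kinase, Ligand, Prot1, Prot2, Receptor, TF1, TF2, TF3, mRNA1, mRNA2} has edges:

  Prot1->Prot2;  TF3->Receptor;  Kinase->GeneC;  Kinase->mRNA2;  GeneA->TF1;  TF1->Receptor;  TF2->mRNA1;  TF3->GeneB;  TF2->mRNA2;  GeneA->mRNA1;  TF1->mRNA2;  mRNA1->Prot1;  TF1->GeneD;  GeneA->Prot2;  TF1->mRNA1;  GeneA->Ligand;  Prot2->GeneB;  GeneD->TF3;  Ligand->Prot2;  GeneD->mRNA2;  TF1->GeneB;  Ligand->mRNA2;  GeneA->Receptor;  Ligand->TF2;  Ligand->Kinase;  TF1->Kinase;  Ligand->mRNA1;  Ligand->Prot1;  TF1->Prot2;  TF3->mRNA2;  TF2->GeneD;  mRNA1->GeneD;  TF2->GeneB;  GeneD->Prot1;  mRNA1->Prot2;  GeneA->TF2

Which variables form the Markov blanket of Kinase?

Parents of Kinase: Ligand, TF1.
Kinase has children GeneC, mRNA2.
Parents of each child, excluding Kinase:
  GeneC: —
  mRNA2: GeneD, Ligand, TF1, TF2, TF3
Union: {Ligand, TF1} ∪ {GeneC, mRNA2} ∪ {GeneD, Ligand, TF1, TF2, TF3} = {GeneC, GeneD, Ligand, TF1, TF2, TF3, mRNA2}.

{GeneC, GeneD, Ligand, TF1, TF2, TF3, mRNA2}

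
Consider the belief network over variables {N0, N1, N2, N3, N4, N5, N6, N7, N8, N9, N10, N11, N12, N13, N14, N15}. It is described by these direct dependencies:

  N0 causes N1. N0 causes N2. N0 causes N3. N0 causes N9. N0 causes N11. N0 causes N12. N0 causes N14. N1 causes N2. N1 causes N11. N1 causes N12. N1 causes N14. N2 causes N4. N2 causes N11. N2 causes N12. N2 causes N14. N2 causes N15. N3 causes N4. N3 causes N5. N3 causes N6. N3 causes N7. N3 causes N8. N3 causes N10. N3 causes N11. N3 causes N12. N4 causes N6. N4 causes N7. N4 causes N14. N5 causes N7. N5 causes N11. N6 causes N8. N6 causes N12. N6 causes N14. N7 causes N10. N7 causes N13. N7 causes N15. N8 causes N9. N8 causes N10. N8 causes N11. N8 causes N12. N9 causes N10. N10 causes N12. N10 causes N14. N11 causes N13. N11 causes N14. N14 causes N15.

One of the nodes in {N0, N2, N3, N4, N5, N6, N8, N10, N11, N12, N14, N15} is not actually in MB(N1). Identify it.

Parents of N1: N0.
N1 has children N2, N11, N12, N14.
Co-parents of N1 (other parents of its children):
  N2's other parent is N0.
  parents(N11) \ {N1} = {N0, N2, N3, N5, N8}.
  N12 also has parents N0, N2, N3, N6, N8, N10.
  parents(N14) \ {N1} = {N0, N2, N4, N6, N10, N11}.
MB(N1) = {N0, N2, N3, N4, N5, N6, N8, N10, N11, N12, N14}.
N15 is neither a parent, child, nor co-parent of N1, so it does not belong.

N15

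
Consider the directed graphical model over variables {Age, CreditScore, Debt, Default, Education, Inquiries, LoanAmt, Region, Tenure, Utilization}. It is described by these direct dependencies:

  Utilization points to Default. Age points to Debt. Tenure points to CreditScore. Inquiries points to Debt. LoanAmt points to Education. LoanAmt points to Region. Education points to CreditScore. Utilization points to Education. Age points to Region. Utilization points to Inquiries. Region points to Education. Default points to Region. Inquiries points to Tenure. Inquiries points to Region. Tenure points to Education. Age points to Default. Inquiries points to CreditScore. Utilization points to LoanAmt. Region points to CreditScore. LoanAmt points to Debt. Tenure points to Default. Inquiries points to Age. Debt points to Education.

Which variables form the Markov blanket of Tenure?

{Age, CreditScore, Debt, Default, Education, Inquiries, LoanAmt, Region, Utilization}

Pa(Tenure) = {Inquiries}.
Tenure has children CreditScore, Default, Education.
Other parents of Tenure's children:
  Default: Age, Utilization
  Education: Debt, LoanAmt, Region, Utilization
  CreditScore: Education, Inquiries, Region
Taking the union gives {Age, CreditScore, Debt, Default, Education, Inquiries, LoanAmt, Region, Utilization}.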